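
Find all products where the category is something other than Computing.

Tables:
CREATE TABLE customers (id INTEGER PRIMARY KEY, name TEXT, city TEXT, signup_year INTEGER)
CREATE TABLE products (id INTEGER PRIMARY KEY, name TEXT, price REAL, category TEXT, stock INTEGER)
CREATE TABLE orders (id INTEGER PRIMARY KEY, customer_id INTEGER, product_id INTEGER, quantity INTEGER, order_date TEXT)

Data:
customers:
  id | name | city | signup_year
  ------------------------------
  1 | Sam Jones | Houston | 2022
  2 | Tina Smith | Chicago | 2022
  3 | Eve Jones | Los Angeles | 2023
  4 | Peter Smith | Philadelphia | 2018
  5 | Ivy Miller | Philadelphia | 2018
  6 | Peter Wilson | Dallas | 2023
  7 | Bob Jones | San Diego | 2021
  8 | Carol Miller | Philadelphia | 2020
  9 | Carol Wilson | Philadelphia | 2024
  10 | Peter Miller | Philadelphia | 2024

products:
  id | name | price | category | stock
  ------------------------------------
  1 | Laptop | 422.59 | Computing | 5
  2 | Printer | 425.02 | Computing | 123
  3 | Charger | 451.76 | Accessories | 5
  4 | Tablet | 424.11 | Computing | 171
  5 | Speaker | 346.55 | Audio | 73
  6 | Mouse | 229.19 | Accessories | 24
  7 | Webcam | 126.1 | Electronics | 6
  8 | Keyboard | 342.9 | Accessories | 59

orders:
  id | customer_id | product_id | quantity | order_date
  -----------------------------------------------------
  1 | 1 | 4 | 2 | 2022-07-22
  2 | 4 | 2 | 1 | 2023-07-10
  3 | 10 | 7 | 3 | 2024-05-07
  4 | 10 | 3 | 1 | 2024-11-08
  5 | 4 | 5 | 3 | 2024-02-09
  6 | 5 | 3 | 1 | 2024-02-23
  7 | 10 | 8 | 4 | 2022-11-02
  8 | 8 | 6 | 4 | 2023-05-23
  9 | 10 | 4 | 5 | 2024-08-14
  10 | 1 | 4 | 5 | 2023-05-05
SELECT name, category FROM products WHERE category <> 'Computing'

Execution result:
name | category
Charger | Accessories
Speaker | Audio
Mouse | Accessories
Webcam | Electronics
Keyboard | Accessories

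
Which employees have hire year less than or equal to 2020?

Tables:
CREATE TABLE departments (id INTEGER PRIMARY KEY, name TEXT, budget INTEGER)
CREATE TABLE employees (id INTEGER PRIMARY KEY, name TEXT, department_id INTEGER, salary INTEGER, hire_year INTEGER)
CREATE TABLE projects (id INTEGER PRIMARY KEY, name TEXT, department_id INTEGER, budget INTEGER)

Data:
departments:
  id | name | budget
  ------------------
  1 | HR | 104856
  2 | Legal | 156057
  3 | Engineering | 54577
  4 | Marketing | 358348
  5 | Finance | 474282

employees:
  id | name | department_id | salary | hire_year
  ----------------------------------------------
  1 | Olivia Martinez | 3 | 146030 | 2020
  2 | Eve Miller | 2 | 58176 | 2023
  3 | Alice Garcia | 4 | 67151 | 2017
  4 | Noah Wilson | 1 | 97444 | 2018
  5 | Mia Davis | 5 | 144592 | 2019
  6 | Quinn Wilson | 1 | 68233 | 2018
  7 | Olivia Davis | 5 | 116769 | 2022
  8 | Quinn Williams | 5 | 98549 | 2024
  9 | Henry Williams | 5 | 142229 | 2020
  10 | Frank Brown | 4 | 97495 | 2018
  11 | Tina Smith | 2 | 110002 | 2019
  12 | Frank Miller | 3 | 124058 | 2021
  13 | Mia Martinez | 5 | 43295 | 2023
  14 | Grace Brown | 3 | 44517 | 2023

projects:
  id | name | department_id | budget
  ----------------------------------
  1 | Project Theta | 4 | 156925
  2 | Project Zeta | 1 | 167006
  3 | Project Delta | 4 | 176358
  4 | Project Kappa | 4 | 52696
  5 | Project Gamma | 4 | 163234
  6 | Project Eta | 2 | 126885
SELECT name, hire_year FROM employees WHERE hire_year <= 2020

Execution result:
name | hire_year
Olivia Martinez | 2020
Alice Garcia | 2017
Noah Wilson | 2018
Mia Davis | 2019
Quinn Wilson | 2018
Henry Williams | 2020
Frank Brown | 2018
Tina Smith | 2019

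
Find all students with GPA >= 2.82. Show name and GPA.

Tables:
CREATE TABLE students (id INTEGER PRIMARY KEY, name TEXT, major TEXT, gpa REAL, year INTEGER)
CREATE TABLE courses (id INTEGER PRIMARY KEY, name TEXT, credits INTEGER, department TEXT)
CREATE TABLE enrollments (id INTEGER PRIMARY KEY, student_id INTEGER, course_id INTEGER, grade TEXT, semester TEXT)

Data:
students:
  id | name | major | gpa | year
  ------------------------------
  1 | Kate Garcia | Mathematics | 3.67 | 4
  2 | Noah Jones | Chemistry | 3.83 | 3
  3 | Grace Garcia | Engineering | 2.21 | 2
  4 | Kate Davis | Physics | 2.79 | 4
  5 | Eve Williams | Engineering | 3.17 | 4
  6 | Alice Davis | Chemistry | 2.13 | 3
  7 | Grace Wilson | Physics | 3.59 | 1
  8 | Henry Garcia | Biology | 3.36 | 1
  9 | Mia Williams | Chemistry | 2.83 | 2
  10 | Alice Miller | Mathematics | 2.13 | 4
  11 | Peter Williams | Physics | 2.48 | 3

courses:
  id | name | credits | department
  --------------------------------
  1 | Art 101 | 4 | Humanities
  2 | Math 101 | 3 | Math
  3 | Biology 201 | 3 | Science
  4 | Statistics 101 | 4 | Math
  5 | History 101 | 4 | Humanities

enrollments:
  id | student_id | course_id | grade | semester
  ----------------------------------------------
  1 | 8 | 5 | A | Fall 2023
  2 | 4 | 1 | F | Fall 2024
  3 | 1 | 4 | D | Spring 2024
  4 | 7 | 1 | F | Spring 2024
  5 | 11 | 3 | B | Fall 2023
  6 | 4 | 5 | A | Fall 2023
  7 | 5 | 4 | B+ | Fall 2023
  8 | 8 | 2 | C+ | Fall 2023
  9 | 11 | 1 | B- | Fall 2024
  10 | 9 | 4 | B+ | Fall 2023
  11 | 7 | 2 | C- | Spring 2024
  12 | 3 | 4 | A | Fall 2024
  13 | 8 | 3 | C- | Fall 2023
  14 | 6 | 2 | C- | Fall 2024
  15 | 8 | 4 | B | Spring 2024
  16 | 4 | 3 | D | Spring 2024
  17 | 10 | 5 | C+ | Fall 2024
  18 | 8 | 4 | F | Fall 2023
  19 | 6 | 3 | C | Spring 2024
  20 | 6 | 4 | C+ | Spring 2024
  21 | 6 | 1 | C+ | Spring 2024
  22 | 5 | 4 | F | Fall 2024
SELECT name, gpa FROM students WHERE gpa >= 2.82

Execution result:
name | gpa
Kate Garcia | 3.67
Noah Jones | 3.83
Eve Williams | 3.17
Grace Wilson | 3.59
Henry Garcia | 3.36
Mia Williams | 2.83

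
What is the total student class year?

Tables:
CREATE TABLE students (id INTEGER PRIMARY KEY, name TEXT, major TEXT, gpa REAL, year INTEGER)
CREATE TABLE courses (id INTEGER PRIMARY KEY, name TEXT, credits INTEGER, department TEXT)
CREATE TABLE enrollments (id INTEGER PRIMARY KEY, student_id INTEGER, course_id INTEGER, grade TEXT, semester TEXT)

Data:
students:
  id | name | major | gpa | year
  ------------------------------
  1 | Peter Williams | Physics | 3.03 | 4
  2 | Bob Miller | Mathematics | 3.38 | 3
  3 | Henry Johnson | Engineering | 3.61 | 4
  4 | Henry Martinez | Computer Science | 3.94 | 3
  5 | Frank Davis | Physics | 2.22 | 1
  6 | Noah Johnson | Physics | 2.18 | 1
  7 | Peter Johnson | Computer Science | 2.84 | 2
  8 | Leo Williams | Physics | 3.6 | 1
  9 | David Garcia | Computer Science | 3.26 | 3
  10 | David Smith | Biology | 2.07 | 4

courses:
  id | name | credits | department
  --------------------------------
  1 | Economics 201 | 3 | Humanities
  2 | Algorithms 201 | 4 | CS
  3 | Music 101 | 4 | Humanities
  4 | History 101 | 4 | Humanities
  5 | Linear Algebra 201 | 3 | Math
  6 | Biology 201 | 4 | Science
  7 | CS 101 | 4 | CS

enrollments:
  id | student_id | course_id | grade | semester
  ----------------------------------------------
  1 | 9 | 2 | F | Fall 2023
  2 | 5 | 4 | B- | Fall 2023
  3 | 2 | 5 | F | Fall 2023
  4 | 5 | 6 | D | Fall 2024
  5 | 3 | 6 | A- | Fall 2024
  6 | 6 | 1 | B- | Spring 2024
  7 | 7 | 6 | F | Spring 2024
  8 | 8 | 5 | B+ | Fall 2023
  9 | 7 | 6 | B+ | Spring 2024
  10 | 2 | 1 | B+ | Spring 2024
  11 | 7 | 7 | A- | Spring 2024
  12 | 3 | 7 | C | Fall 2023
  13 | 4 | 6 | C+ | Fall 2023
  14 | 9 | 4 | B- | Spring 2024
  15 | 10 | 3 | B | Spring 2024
SELECT SUM(year) FROM students

Execution result:
26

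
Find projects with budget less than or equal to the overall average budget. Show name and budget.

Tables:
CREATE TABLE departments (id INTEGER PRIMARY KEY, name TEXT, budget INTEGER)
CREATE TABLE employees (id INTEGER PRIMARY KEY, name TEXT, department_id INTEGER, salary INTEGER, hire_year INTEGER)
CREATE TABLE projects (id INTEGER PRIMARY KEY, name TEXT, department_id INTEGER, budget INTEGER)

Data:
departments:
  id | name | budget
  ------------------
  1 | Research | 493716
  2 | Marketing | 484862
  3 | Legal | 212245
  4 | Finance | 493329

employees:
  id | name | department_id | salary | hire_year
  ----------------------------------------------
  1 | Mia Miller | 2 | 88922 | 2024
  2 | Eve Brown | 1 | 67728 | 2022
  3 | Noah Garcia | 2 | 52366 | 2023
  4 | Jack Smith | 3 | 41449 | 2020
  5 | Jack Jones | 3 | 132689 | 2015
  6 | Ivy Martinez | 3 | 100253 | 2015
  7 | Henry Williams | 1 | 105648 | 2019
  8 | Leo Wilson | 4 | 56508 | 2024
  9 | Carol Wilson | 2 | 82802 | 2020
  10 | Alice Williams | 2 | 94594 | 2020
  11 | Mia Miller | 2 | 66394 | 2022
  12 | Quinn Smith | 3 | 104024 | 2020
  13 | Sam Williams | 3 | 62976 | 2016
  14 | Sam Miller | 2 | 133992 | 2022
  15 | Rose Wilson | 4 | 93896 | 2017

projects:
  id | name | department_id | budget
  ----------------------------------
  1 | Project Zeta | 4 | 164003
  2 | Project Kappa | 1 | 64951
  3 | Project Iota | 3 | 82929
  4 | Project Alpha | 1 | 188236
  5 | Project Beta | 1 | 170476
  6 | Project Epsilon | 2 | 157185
SELECT name, budget FROM projects WHERE budget <= (SELECT AVG(budget) FROM projects)

Execution result:
name | budget
Project Kappa | 64951
Project Iota | 82929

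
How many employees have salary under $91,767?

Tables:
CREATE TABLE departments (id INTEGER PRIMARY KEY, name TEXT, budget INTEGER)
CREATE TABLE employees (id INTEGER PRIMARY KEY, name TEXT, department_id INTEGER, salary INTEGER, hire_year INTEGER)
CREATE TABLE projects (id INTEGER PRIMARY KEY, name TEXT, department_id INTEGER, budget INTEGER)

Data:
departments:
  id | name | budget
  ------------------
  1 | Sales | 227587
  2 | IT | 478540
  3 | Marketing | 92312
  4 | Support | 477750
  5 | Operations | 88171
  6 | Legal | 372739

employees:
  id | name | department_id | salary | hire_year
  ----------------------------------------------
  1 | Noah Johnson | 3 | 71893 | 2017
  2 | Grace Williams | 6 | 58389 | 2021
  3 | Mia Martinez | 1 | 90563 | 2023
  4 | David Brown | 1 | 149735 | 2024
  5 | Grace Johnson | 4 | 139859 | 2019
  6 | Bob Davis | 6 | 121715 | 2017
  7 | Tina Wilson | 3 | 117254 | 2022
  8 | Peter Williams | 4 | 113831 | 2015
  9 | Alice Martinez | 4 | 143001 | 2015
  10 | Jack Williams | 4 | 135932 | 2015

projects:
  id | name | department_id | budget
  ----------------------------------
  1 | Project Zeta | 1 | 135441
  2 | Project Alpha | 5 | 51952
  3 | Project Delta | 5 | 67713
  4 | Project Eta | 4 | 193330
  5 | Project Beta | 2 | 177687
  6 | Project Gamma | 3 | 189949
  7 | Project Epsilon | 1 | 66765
SELECT COUNT(*) FROM employees WHERE salary < 91767

Execution result:
3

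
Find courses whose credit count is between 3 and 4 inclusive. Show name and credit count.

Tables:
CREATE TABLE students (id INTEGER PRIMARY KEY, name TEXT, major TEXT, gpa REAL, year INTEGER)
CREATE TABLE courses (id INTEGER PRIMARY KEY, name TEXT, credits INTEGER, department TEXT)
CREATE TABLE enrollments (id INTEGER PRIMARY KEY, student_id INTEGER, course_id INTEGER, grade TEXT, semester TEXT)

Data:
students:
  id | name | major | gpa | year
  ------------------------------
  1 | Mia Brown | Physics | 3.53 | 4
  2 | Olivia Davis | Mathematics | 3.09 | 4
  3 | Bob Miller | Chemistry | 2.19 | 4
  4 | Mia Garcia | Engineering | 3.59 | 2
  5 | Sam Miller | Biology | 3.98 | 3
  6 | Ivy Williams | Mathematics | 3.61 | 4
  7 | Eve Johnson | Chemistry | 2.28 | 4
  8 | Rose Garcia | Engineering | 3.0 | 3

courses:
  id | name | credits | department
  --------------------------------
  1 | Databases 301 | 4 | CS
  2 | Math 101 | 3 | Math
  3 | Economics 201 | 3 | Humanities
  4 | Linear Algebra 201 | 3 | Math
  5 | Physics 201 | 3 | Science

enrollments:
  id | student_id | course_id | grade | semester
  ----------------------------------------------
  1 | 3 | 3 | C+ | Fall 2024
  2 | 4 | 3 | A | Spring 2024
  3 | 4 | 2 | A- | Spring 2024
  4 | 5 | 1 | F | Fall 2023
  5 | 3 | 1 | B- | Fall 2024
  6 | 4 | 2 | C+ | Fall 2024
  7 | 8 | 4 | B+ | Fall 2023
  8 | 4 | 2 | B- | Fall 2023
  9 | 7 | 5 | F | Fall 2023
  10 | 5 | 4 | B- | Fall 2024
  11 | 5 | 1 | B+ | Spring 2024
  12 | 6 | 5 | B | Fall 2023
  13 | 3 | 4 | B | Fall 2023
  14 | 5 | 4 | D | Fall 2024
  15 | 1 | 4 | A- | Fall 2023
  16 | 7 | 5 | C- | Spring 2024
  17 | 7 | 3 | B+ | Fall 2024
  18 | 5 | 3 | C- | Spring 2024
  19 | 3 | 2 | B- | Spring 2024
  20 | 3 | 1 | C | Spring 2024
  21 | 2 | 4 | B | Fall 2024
SELECT name, credits FROM courses WHERE credits BETWEEN 3 AND 4

Execution result:
name | credits
Databases 301 | 4
Math 101 | 3
Economics 201 | 3
Linear Algebra 201 | 3
Physics 201 | 3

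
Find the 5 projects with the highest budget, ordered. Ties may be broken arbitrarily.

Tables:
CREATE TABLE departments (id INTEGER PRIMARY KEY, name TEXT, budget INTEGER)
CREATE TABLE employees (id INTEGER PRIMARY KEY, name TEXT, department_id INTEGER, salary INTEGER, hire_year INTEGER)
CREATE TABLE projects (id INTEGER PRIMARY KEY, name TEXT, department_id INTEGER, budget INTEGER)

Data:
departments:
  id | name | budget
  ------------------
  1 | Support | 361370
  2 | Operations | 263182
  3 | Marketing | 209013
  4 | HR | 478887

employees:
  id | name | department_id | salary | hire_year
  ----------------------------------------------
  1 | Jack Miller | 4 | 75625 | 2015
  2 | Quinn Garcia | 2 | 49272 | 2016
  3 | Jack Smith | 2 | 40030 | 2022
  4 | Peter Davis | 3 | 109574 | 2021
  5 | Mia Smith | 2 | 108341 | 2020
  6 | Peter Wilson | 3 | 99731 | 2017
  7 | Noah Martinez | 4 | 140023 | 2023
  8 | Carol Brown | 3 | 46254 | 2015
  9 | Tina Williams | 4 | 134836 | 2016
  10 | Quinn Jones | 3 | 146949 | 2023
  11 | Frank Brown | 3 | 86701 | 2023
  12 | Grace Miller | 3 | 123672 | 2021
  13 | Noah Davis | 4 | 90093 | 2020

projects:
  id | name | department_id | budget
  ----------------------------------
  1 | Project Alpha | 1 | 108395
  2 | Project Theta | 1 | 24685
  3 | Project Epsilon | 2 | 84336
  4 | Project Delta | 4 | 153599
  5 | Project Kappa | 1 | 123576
SELECT name, budget FROM projects ORDER BY budget DESC LIMIT 5

Execution result:
name | budget
Project Delta | 153599
Project Kappa | 123576
Project Alpha | 108395
Project Epsilon | 84336
Project Theta | 24685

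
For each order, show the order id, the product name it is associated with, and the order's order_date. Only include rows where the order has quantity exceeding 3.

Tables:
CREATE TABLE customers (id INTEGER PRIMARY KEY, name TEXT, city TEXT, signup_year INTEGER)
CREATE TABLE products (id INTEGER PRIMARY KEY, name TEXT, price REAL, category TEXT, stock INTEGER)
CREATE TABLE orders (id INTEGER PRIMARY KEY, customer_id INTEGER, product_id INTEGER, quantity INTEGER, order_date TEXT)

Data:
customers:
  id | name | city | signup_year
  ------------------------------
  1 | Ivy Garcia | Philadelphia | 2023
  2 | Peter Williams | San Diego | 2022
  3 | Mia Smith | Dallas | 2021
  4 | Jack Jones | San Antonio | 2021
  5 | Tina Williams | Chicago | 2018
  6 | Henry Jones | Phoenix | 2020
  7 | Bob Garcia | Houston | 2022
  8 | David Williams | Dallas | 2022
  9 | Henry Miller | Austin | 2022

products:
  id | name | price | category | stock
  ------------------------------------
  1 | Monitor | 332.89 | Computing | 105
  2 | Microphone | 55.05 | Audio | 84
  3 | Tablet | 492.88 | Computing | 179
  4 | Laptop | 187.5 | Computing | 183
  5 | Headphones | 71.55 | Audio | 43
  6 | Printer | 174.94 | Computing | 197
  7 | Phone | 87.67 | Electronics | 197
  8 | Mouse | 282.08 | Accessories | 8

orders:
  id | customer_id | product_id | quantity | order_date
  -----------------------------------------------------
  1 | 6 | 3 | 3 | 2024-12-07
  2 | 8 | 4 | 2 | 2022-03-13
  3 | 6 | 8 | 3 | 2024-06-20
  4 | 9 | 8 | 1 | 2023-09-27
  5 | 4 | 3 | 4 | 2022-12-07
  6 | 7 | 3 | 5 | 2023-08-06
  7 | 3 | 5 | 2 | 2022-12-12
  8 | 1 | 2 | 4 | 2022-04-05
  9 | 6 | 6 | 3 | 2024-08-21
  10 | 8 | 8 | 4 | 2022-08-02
SELECT c.id, p.name AS product, c.order_date FROM orders c JOIN products p ON c.product_id = p.id WHERE c.quantity > 3

Execution result:
id | product | order_date
5 | Tablet | 2022-12-07
6 | Tablet | 2023-08-06
8 | Microphone | 2022-04-05
10 | Mouse | 2022-08-02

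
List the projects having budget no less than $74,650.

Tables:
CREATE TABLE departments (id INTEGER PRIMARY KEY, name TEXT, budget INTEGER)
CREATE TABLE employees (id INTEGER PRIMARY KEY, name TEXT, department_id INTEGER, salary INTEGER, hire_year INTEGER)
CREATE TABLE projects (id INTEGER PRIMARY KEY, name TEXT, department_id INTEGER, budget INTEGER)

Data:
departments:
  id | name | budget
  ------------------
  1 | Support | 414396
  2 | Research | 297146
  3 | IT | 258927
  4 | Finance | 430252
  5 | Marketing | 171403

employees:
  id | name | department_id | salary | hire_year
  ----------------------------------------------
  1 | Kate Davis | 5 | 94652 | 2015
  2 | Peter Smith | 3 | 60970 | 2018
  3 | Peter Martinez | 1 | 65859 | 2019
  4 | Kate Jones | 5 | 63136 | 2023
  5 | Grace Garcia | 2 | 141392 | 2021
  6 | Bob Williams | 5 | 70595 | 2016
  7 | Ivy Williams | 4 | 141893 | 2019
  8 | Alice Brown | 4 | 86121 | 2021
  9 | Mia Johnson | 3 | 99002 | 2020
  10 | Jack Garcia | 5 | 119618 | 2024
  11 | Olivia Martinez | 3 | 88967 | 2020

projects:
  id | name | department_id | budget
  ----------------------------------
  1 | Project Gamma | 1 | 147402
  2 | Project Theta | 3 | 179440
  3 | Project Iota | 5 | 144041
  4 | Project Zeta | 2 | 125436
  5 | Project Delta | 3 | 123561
SELECT name, budget FROM projects WHERE budget >= 74650

Execution result:
name | budget
Project Gamma | 147402
Project Theta | 179440
Project Iota | 144041
Project Zeta | 125436
Project Delta | 123561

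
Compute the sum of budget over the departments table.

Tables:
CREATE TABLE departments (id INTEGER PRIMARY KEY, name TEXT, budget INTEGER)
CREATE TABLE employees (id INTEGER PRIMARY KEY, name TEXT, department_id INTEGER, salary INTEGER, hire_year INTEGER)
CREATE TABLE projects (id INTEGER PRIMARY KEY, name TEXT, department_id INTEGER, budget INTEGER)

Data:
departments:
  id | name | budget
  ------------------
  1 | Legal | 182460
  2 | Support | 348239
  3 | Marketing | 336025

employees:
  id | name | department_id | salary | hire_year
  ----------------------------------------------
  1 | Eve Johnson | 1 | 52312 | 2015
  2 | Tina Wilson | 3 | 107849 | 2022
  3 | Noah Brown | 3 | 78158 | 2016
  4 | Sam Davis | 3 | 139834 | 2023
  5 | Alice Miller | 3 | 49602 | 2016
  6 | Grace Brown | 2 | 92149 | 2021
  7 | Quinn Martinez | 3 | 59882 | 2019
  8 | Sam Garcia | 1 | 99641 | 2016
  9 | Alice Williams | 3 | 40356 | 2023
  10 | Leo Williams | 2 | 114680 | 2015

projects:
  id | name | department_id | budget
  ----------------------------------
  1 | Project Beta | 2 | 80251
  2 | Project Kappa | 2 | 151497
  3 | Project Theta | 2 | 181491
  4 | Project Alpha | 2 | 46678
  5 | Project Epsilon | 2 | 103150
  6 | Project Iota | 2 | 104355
SELECT SUM(budget) FROM departments

Execution result:
866724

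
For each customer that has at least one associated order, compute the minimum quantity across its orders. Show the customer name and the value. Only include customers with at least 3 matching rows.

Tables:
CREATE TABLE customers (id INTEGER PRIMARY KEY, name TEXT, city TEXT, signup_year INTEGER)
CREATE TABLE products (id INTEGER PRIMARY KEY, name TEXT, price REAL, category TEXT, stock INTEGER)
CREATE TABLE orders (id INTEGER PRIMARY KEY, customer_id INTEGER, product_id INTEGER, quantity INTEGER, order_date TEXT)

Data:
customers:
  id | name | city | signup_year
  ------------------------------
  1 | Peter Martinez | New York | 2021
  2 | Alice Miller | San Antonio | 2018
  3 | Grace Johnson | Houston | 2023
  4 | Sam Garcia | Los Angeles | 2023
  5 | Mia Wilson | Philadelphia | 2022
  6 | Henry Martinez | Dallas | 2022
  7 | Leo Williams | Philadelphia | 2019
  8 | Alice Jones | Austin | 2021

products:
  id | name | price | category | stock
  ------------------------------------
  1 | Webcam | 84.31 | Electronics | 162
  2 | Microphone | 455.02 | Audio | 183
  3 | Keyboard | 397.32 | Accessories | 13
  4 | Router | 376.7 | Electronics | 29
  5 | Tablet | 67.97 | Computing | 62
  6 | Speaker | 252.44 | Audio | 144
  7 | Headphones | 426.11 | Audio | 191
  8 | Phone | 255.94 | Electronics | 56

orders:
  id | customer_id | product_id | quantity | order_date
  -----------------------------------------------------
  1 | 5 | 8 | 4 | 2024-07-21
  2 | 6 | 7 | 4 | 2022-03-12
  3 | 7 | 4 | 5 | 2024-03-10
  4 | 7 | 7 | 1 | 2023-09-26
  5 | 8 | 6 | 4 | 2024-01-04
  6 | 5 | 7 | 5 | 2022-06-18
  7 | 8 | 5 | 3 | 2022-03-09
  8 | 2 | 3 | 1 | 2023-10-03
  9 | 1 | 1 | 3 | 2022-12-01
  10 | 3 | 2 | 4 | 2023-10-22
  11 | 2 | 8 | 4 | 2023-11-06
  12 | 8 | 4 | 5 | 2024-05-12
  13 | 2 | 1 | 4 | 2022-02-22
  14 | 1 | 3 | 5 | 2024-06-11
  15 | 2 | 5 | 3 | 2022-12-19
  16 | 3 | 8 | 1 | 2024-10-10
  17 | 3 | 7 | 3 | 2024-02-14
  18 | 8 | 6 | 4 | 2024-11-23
SELECT p.name, MIN(c.quantity) AS min_quantity FROM orders c JOIN customers p ON c.customer_id = p.id GROUP BY p.id, p.name HAVING COUNT(*) >= 3

Execution result:
name | min_quantity
Alice Miller | 1
Grace Johnson | 1
Alice Jones | 3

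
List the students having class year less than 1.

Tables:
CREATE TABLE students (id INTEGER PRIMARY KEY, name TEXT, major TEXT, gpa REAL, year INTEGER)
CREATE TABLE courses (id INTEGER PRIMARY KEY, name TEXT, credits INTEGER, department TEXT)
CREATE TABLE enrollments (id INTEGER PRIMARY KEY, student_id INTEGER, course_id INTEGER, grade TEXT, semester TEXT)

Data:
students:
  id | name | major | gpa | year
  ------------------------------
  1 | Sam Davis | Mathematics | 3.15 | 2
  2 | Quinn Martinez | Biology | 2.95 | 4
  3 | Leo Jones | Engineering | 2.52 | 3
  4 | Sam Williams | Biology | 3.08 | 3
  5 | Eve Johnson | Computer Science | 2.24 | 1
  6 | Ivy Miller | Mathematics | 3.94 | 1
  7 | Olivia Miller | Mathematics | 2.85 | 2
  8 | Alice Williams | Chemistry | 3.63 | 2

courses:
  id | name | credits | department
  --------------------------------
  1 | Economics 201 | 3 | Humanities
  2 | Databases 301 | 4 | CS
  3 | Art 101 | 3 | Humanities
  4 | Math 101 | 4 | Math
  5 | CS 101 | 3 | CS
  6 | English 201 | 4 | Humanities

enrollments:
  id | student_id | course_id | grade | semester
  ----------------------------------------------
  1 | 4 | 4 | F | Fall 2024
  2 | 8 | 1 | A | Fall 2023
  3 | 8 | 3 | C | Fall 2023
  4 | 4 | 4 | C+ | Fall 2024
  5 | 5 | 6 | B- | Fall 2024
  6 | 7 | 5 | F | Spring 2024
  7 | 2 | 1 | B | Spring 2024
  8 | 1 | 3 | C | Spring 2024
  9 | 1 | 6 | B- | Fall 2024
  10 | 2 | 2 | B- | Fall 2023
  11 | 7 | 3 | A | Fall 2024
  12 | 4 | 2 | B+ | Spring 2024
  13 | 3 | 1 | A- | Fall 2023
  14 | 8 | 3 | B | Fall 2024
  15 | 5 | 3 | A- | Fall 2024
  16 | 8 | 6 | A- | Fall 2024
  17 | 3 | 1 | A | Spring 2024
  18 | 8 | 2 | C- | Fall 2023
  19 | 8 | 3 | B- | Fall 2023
SELECT name, year FROM students WHERE year < 1

Execution result:
(no rows)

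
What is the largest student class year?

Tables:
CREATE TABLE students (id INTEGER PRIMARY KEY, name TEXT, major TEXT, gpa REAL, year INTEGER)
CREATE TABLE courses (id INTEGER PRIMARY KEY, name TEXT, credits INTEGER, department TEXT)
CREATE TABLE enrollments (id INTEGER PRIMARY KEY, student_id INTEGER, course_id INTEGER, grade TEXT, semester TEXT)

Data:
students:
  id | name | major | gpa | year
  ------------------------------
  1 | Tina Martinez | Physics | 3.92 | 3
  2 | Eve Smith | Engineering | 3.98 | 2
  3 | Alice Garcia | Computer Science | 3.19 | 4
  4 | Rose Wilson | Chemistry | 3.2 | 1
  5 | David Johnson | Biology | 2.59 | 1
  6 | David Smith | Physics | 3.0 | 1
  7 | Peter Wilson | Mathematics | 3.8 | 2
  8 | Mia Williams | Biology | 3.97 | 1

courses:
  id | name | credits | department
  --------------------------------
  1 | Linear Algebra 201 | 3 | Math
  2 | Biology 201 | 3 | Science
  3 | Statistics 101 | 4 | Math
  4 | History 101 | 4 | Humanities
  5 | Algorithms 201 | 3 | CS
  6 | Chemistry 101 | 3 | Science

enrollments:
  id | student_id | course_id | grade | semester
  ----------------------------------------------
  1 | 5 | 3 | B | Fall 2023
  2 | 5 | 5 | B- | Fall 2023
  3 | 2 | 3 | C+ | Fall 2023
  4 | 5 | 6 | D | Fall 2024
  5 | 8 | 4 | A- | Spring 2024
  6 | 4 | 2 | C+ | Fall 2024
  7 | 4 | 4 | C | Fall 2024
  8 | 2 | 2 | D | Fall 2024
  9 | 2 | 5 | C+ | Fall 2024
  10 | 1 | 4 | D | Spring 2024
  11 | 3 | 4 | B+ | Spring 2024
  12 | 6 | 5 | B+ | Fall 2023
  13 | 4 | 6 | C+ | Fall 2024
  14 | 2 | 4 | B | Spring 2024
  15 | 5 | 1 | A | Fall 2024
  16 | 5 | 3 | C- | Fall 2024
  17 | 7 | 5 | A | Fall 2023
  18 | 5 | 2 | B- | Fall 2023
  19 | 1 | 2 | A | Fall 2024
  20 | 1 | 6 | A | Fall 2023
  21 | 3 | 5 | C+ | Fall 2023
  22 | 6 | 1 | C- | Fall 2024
SELECT MAX(year) FROM students

Execution result:
4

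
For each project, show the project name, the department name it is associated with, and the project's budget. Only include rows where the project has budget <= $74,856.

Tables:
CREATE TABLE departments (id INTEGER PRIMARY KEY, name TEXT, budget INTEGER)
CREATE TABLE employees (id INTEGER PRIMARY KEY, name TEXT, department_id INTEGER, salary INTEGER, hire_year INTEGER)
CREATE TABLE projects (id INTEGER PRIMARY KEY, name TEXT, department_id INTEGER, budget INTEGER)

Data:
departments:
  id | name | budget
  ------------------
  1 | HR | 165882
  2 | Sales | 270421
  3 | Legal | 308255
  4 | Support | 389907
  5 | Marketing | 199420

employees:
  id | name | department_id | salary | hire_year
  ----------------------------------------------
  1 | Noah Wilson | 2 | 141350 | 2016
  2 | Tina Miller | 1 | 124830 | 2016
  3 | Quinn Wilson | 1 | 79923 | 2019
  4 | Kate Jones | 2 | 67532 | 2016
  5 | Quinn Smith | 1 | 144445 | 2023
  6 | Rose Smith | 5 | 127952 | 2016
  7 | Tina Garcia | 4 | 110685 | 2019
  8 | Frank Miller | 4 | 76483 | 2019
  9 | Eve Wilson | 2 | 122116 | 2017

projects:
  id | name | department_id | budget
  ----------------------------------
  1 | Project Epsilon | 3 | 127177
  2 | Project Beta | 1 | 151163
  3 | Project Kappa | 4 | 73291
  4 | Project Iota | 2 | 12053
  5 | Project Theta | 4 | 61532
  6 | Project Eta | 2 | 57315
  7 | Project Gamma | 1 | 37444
SELECT c.name, p.name AS department, c.budget FROM projects c JOIN departments p ON c.department_id = p.id WHERE c.budget <= 74856

Execution result:
name | department | budget
Project Kappa | Support | 73291
Project Iota | Sales | 12053
Project Theta | Support | 61532
Project Eta | Sales | 57315
Project Gamma | HR | 37444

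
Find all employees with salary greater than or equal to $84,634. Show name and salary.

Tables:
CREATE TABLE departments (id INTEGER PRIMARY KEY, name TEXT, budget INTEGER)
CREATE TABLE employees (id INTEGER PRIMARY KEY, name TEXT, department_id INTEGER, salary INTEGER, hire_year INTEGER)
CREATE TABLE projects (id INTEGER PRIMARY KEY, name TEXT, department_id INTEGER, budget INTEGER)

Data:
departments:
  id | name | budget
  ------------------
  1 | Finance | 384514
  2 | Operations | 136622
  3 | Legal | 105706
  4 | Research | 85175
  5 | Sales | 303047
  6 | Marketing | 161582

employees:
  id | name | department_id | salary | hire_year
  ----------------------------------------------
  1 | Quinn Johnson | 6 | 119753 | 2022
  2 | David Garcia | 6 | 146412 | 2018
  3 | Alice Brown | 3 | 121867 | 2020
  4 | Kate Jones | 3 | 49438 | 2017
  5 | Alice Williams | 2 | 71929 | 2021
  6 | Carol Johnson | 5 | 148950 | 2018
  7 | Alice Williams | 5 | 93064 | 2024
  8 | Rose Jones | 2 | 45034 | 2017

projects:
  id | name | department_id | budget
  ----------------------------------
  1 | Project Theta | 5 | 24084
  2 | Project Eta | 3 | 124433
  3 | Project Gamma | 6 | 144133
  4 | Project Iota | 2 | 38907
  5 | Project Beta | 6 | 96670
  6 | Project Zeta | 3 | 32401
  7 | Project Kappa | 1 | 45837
SELECT name, salary FROM employees WHERE salary >= 84634

Execution result:
name | salary
Quinn Johnson | 119753
David Garcia | 146412
Alice Brown | 121867
Carol Johnson | 148950
Alice Williams | 93064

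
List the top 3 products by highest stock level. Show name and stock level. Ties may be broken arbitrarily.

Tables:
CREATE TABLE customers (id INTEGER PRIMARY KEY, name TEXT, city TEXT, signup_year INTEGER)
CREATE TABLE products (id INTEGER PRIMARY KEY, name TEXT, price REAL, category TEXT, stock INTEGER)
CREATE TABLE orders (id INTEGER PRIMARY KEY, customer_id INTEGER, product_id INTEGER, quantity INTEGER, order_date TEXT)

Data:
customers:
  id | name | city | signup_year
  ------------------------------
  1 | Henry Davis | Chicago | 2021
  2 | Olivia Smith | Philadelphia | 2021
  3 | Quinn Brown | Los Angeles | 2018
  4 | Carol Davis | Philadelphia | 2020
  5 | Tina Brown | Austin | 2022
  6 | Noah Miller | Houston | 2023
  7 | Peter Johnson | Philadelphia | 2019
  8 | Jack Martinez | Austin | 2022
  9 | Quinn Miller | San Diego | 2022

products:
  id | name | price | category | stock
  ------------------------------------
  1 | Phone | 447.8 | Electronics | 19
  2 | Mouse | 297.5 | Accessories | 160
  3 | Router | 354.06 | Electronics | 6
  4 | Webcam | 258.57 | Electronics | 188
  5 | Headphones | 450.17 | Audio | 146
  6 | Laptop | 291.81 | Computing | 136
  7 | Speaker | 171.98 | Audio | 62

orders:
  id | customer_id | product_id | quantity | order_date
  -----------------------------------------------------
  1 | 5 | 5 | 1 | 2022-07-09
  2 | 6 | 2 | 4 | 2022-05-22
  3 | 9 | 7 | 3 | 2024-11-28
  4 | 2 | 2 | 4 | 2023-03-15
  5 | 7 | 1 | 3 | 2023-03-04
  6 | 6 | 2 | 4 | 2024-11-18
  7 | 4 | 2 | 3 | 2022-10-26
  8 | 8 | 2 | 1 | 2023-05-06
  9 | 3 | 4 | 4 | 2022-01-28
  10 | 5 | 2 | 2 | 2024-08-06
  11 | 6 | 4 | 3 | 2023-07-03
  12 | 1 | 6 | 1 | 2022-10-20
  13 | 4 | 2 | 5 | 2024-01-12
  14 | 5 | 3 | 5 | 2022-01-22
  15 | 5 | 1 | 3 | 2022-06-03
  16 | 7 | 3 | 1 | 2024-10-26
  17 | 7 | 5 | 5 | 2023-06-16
SELECT name, stock FROM products ORDER BY stock DESC LIMIT 3

Execution result:
name | stock
Webcam | 188
Mouse | 160
Headphones | 146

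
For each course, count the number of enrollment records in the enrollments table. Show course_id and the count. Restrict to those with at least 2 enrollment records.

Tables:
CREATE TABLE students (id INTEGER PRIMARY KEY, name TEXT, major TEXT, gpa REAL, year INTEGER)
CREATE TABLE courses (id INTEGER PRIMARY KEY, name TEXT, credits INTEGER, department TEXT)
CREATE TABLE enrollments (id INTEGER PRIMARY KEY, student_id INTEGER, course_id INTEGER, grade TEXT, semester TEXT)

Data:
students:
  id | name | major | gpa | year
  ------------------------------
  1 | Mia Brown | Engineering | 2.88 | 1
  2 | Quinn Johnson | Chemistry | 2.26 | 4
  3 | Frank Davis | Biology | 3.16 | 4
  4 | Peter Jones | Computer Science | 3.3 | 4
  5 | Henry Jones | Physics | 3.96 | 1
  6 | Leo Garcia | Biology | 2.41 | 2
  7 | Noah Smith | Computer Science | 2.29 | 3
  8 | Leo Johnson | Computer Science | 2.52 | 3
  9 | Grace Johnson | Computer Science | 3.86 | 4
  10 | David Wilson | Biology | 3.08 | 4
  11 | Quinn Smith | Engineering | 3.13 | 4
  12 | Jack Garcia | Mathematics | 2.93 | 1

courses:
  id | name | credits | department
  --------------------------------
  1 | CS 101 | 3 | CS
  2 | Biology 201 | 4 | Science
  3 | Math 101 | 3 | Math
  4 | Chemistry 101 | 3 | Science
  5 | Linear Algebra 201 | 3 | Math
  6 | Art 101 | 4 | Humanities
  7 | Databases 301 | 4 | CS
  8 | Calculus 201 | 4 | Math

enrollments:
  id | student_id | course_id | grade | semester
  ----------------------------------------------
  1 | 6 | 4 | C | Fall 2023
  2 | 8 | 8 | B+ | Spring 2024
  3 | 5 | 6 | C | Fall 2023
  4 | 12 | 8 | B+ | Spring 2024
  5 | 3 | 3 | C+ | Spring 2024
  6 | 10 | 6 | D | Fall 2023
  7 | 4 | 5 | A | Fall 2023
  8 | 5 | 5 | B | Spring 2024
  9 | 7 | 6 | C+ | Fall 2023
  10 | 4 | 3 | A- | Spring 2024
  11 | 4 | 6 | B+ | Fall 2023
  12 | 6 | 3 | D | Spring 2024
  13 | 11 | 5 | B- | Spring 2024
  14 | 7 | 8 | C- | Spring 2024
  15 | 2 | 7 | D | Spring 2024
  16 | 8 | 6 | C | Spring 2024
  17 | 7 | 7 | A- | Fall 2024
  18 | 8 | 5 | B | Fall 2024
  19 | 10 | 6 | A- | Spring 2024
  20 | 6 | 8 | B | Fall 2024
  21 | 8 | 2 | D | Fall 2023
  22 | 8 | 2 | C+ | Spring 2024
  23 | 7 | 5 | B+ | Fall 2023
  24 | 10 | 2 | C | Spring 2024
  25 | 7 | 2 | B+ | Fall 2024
SELECT course_id, COUNT(*) AS enrollment_count FROM enrollments GROUP BY course_id HAVING COUNT(*) >= 2

Execution result:
course_id | enrollment_count
2 | 4
3 | 3
5 | 5
6 | 6
7 | 2
8 | 4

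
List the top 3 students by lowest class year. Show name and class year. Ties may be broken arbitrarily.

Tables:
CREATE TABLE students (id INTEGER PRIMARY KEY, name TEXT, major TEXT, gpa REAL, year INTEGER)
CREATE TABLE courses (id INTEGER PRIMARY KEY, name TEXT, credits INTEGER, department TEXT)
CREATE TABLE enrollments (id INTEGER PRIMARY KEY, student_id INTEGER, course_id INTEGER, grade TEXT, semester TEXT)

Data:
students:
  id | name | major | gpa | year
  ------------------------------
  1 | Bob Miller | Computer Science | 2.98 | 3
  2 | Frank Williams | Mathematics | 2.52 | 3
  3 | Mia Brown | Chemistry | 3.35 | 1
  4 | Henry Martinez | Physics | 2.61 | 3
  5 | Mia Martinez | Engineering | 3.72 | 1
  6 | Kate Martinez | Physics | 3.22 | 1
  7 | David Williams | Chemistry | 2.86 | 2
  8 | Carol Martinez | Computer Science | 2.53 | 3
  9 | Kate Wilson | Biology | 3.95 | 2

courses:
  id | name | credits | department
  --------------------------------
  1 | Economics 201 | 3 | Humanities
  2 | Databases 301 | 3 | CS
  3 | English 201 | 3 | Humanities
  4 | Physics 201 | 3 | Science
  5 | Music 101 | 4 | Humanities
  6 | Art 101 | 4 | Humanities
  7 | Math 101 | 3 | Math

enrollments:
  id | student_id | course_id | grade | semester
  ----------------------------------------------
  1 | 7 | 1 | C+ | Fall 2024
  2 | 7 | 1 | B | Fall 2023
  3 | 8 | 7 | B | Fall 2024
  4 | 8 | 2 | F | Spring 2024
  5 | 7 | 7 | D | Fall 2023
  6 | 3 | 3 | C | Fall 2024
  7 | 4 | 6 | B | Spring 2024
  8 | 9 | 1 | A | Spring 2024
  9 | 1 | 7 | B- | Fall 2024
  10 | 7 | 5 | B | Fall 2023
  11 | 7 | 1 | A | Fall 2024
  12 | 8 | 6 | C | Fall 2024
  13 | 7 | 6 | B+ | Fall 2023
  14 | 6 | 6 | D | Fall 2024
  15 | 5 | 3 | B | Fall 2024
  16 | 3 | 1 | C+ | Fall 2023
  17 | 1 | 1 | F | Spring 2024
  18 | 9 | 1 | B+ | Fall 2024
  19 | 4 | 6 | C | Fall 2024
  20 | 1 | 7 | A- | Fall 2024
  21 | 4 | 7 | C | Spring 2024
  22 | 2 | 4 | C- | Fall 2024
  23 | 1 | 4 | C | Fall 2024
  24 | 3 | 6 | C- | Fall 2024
SELECT name, year FROM students ORDER BY year ASC LIMIT 3

Execution result:
name | year
Mia Brown | 1
Mia Martinez | 1
Kate Martinez | 1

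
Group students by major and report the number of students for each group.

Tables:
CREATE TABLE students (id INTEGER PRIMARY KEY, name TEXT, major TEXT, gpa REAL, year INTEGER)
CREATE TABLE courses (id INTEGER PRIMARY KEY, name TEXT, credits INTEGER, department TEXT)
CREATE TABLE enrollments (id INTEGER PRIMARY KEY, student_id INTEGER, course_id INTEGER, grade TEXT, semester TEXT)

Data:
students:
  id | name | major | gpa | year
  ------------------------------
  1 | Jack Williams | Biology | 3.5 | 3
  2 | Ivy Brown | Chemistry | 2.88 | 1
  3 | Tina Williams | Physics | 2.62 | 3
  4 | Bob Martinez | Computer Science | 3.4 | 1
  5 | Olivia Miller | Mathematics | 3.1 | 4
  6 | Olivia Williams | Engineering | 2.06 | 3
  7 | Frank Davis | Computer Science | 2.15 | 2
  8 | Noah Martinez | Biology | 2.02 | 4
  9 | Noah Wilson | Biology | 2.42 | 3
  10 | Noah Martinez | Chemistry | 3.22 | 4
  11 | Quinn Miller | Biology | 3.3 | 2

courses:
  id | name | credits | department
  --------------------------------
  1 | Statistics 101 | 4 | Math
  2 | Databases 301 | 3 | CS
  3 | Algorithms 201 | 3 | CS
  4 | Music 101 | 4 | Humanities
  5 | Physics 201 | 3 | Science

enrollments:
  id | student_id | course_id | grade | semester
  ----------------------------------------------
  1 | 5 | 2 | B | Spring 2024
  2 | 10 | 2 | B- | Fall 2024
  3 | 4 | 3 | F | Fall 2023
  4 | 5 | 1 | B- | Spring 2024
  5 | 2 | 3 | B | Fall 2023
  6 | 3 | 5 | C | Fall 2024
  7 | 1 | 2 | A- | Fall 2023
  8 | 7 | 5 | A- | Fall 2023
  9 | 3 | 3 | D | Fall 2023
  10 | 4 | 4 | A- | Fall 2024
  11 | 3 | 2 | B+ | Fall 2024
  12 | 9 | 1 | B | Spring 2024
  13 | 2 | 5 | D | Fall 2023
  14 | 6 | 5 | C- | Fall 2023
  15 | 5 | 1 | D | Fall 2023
SELECT major, COUNT(*) AS n FROM students GROUP BY major

Execution result:
major | n
Biology | 4
Chemistry | 2
Computer Science | 2
Engineering | 1
Mathematics | 1
Physics | 1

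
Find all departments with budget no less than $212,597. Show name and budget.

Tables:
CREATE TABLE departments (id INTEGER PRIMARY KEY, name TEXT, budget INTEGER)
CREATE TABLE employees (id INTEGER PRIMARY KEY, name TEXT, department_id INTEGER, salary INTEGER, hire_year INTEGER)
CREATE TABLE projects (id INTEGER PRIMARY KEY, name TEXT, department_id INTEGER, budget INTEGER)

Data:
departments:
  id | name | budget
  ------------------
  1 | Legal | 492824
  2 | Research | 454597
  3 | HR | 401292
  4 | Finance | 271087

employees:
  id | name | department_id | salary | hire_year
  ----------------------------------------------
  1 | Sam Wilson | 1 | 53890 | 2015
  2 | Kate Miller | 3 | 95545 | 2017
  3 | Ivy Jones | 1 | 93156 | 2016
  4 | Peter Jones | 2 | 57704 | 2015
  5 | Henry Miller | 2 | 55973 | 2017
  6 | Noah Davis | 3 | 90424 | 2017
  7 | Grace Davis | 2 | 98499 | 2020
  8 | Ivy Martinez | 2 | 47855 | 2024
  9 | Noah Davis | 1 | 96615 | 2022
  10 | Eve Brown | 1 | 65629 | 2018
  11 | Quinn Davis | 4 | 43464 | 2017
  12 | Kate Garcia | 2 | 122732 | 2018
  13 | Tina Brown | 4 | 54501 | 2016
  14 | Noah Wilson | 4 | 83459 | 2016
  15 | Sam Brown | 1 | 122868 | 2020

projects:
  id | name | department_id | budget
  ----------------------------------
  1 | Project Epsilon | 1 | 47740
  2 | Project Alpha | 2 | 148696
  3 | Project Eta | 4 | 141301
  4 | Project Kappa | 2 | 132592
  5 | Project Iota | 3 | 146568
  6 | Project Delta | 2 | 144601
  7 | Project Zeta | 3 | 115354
SELECT name, budget FROM departments WHERE budget >= 212597

Execution result:
name | budget
Legal | 492824
Research | 454597
HR | 401292
Finance | 271087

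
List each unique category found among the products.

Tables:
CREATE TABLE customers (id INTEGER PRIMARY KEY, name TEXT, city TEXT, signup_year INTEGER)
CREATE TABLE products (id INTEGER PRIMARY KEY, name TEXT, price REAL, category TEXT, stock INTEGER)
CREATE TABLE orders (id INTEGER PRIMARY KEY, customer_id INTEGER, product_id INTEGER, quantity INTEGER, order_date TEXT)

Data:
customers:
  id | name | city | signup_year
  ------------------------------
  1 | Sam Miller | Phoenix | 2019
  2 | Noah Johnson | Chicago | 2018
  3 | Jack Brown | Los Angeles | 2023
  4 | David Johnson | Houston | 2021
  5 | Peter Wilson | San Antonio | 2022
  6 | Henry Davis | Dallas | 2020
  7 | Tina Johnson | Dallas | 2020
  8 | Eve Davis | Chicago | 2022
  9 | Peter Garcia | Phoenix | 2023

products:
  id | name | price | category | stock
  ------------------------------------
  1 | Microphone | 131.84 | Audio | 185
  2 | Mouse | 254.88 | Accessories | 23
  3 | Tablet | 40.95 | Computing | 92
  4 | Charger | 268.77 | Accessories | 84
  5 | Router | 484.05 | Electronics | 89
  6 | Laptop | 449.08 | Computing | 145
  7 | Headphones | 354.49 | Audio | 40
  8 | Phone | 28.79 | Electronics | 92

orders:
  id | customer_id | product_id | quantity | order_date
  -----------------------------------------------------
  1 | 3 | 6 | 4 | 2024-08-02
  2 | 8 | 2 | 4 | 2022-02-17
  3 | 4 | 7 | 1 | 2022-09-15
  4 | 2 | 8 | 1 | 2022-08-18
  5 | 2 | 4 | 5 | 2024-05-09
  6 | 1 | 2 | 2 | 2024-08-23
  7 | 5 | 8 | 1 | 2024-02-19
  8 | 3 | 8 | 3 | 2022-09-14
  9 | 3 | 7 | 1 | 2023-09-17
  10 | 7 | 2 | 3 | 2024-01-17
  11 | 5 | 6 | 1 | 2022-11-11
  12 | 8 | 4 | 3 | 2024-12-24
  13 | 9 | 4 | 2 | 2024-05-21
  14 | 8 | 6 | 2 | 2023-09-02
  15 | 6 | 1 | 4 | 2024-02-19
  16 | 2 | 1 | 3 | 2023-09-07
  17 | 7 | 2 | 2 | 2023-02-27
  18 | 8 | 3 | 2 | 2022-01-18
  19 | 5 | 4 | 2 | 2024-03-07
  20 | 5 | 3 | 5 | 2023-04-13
SELECT DISTINCT category FROM products

Execution result:
category
Audio
Accessories
Computing
Electronics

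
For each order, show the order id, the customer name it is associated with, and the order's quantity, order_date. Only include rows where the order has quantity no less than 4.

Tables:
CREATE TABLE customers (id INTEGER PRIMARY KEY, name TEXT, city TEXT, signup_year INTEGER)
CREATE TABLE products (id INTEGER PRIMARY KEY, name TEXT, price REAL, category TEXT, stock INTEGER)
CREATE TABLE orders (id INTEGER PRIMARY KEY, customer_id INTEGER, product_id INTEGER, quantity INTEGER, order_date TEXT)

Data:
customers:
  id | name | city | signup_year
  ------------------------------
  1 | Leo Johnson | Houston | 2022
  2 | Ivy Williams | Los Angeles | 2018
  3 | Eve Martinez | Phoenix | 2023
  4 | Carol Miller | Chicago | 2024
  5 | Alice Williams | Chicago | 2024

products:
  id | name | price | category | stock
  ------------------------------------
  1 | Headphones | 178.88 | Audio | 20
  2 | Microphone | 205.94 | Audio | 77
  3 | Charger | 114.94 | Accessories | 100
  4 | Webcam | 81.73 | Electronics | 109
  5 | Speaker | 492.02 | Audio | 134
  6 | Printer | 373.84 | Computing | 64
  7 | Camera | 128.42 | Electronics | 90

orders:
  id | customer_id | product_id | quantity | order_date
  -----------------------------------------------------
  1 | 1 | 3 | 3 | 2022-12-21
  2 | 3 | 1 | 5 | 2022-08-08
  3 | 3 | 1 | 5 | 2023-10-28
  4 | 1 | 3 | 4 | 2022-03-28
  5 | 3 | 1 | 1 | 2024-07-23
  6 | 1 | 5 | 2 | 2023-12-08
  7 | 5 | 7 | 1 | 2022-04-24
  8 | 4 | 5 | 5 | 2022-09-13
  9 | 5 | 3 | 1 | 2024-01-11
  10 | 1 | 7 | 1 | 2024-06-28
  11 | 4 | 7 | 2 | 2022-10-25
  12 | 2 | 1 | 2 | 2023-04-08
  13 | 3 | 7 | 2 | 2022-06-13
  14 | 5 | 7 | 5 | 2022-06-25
SELECT c.id, p.name AS customer, c.quantity, c.order_date FROM orders c JOIN customers p ON c.customer_id = p.id WHERE c.quantity >= 4

Execution result:
id | customer | quantity | order_date
2 | Eve Martinez | 5 | 2022-08-08
3 | Eve Martinez | 5 | 2023-10-28
4 | Leo Johnson | 4 | 2022-03-28
8 | Carol Miller | 5 | 2022-09-13
14 | Alice Williams | 5 | 2022-06-25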